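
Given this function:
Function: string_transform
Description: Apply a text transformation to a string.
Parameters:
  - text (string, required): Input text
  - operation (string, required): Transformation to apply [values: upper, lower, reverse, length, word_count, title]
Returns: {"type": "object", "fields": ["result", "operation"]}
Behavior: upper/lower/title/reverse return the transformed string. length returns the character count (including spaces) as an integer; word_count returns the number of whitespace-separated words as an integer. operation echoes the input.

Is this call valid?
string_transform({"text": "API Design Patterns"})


Checking required parameters...
Missing required parameter: operation
Invalid - missing required parameter 'operation'


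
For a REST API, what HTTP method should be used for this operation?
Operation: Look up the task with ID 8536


GET = read, POST = create, PUT = update/replace, DELETE = remove
This operation is a read.
GET


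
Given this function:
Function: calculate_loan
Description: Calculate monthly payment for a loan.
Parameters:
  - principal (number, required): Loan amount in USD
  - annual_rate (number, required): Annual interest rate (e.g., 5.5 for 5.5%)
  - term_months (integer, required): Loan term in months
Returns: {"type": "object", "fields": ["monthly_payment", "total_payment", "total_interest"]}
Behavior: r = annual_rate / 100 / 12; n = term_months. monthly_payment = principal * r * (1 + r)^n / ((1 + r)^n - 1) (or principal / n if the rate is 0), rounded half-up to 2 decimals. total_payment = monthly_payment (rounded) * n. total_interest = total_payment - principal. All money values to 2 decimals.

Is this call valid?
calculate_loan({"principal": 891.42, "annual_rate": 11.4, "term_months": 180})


Checking all required parameters present and types match... All valid.
Valid


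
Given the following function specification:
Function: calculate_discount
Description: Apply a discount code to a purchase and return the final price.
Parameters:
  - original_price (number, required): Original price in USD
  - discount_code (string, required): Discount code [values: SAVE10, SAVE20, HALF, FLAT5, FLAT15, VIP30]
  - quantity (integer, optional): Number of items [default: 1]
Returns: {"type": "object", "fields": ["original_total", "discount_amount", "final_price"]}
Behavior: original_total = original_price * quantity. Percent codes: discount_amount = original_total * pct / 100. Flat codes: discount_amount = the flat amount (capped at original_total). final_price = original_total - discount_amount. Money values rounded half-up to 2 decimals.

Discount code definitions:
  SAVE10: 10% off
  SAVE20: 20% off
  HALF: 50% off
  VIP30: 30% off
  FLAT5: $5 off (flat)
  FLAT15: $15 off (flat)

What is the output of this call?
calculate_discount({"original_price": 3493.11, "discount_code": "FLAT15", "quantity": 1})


original_total = 3493.11 * 1 = 3493.11
FLAT15 = $15 flat: discount_amount = min(15.00, 3493.11) = 15.00
final_price = 3493.11 - 15.00 = 3478.11
Output:
{"original_total": 3493.11, "discount_amount": 15.0, "final_price": 3478.11}


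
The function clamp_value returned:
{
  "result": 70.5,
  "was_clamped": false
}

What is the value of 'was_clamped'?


false


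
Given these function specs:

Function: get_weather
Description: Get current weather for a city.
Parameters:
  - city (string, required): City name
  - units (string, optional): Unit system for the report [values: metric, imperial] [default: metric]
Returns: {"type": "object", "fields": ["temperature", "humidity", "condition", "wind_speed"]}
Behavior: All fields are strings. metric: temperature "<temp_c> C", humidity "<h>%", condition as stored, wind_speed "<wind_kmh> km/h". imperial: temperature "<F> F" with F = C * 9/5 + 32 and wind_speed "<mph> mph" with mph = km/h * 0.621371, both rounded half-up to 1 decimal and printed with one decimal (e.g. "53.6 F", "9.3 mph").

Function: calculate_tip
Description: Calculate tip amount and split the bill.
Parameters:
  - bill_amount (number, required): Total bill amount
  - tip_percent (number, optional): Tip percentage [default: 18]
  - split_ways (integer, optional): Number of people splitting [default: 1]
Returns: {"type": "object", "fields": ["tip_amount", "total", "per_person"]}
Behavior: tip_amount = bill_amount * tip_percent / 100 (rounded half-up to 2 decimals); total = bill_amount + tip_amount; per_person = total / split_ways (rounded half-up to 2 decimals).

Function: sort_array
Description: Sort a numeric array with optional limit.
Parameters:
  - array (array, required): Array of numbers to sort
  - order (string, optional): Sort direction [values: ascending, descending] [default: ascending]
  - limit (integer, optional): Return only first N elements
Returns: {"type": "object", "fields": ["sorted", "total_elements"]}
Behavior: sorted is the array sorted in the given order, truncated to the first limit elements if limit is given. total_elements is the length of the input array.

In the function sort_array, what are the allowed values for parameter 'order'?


The sort_array spec declares:
  - order (string, optional): Sort direction [values: ascending, descending] [default: ascending]
Allowed values:
ascending, descending


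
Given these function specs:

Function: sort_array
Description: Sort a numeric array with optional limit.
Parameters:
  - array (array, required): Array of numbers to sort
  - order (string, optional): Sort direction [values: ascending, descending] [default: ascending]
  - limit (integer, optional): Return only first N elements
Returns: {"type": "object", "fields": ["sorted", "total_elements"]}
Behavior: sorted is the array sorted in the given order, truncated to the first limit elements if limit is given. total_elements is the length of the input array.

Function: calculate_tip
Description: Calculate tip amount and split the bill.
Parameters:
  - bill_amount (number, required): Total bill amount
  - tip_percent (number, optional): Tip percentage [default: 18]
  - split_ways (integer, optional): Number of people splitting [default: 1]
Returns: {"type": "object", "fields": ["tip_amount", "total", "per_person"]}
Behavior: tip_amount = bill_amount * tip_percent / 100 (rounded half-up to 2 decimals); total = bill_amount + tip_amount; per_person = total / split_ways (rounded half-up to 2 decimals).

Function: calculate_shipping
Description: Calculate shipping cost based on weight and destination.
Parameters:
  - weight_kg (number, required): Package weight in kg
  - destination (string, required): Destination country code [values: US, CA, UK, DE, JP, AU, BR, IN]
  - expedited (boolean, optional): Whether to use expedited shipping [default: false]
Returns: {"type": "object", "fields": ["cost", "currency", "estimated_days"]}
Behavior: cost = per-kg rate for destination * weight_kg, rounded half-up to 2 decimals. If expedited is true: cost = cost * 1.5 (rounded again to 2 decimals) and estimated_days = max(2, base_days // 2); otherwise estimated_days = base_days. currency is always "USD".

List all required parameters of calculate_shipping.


Parameters of calculate_shipping and their required/optional flag:
  weight_kg: required
  destination: required
  expedited: optional
destination, weight_kg


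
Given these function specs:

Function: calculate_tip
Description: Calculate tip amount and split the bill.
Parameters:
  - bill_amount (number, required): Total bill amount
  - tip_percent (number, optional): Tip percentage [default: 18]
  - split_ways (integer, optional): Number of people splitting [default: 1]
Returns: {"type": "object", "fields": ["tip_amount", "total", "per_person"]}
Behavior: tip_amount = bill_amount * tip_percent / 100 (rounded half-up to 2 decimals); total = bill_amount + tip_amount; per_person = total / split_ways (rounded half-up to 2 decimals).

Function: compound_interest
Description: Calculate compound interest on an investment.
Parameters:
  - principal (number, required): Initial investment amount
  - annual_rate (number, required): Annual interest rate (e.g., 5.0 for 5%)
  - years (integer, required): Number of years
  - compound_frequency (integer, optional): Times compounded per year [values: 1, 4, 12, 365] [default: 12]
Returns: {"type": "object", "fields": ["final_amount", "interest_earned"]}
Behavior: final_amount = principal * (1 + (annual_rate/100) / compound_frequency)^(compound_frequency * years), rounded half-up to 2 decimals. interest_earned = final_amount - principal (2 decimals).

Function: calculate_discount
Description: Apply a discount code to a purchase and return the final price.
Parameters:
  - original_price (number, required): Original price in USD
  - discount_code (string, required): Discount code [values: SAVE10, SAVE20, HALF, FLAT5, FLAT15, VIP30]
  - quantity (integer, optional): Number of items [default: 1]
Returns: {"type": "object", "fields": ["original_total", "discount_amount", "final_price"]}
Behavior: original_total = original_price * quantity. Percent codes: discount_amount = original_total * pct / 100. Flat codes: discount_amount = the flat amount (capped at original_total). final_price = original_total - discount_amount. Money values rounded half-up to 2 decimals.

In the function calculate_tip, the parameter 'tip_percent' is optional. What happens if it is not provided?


The calculate_tip spec declares:
  - tip_percent (number, optional): Tip percentage [default: 18]
It defaults to 18


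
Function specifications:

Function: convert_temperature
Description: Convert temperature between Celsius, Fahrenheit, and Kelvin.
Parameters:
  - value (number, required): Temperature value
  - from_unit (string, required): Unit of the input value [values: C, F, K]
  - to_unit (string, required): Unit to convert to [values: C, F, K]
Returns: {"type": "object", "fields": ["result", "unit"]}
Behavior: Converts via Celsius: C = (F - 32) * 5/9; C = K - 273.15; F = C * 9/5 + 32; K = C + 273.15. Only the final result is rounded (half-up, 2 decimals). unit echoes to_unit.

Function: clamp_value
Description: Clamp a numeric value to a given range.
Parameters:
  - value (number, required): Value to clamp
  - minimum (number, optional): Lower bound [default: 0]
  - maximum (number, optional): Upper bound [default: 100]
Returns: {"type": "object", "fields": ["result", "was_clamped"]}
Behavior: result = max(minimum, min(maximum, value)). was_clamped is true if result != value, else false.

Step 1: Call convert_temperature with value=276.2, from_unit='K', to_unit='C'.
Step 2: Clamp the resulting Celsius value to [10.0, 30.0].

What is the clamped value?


Step 1: convert_temperature(value=276.2, from_unit=K, to_unit=C)
  To C: 276.2 - 273.15 = 3.05
  Target is C: 3.05
  Round to 2 decimals: 3.05
  -> result = 3.05 C
Step 2: clamp_value(value=3.05, minimum=10.0, maximum=30.0)
  result = max(10.0, min(30.0, 3.05)) = max(10.0, 3.05) = 10.0
  was_clamped = (10.0 != 3.05) = true
  -> result = 10.0
10.0


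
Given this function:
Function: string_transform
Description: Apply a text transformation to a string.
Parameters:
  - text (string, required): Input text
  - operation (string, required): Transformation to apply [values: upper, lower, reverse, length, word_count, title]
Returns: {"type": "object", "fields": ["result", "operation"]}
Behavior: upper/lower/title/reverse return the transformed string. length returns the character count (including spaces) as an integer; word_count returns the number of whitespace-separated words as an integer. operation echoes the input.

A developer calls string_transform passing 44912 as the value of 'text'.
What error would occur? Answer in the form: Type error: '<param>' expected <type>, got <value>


Spec: 'text' is declared as string; 44912 is an integer.
Type error: 'text' expected string, got 44912


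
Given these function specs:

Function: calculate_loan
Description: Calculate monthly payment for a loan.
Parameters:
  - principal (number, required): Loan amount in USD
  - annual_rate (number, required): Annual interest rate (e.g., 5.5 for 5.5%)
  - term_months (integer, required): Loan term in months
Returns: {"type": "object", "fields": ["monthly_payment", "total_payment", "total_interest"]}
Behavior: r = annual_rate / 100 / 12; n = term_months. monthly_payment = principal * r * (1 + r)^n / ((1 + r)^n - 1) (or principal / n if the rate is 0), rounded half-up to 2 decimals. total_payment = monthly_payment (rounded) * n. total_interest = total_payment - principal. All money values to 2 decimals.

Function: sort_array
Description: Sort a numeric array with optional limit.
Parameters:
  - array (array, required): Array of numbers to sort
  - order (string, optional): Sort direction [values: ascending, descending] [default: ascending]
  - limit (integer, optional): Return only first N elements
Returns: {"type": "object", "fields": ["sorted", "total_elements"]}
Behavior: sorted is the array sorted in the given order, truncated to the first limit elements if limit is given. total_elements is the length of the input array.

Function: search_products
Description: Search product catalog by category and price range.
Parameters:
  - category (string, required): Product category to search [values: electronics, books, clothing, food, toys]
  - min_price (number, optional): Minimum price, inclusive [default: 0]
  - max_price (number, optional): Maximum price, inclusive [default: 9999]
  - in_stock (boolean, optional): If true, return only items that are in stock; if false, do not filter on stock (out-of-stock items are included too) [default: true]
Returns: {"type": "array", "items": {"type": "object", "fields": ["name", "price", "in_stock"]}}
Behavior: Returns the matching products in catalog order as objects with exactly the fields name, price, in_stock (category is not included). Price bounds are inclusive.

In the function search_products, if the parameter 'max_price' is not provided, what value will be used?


The search_products spec declares:
  - max_price (number, optional): Maximum price, inclusive [default: 9999]
Default:
9999


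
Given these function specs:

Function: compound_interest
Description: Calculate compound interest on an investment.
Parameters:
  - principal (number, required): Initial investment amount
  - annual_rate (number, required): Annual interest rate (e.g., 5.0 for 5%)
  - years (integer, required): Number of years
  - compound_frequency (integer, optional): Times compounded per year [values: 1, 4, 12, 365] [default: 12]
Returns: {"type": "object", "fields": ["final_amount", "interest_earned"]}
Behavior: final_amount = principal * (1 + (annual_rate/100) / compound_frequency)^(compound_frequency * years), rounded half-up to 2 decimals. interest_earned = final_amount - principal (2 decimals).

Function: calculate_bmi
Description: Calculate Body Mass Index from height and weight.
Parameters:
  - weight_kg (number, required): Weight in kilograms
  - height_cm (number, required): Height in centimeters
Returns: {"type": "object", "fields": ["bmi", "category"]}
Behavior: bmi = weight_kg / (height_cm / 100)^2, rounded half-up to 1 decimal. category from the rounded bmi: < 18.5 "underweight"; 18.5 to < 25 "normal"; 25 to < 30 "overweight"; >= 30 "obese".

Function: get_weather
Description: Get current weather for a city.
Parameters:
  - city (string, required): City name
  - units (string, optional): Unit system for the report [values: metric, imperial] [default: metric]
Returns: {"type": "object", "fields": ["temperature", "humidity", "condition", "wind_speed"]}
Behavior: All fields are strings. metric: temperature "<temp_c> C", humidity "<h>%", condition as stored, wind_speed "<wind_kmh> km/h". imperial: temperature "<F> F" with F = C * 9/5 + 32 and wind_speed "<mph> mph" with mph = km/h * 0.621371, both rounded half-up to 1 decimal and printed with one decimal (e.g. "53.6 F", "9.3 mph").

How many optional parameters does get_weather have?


Parameters of get_weather: city (required), units (optional)
Optional count:
1


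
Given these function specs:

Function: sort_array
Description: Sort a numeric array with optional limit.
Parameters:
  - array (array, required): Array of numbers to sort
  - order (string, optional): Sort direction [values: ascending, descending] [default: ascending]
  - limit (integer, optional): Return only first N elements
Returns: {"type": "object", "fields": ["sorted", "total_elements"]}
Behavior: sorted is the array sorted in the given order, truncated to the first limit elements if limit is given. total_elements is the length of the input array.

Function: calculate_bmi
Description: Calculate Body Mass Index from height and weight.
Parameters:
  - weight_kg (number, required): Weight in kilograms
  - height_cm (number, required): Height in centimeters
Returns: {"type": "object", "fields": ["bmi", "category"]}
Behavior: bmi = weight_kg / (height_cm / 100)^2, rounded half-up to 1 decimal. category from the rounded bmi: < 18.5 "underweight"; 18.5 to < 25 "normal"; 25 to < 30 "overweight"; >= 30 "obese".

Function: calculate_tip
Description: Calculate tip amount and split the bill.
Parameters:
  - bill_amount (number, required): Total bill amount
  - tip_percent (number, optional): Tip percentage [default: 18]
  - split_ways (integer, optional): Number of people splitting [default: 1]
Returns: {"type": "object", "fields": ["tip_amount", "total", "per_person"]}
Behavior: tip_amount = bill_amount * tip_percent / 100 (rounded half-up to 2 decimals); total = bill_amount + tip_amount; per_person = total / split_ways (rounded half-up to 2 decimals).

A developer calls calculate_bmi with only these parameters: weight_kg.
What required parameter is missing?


Required parameters: weight_kg, height_cm
Provided: weight_kg
Missing: height_cm
height_cm


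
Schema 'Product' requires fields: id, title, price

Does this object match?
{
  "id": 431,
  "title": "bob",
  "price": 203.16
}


Checking required fields... All present.
Valid - all required fields present


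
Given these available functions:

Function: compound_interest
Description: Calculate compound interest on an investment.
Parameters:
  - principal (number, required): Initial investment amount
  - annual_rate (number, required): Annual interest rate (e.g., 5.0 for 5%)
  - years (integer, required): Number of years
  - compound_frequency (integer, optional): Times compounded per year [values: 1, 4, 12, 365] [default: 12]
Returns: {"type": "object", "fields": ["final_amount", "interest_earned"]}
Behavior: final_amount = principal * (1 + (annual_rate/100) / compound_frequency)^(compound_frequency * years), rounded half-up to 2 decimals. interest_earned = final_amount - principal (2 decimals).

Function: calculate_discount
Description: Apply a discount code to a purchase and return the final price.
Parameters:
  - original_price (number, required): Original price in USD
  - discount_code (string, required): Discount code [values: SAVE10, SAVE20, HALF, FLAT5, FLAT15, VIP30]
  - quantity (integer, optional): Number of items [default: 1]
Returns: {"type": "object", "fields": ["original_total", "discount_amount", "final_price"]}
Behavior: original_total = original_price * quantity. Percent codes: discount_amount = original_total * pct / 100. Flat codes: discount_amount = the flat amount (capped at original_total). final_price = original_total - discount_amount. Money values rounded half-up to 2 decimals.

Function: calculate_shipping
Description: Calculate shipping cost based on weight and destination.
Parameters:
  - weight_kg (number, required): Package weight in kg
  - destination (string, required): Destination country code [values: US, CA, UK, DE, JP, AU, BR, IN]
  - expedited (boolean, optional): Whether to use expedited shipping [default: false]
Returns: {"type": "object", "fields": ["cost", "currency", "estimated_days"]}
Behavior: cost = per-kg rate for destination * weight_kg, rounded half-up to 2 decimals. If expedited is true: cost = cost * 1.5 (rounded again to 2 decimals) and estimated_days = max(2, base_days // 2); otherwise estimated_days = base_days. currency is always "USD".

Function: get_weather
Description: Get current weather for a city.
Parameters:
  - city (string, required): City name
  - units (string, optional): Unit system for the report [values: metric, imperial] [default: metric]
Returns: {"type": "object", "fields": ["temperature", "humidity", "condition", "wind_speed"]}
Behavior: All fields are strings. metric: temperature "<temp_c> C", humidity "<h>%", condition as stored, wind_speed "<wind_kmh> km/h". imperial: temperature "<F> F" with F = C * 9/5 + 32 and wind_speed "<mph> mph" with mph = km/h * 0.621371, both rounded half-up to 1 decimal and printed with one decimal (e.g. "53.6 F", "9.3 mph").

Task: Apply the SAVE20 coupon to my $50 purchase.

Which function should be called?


The task needs a function whose description is: Apply a discount code to a purchase and return the final price.
calculate_discount


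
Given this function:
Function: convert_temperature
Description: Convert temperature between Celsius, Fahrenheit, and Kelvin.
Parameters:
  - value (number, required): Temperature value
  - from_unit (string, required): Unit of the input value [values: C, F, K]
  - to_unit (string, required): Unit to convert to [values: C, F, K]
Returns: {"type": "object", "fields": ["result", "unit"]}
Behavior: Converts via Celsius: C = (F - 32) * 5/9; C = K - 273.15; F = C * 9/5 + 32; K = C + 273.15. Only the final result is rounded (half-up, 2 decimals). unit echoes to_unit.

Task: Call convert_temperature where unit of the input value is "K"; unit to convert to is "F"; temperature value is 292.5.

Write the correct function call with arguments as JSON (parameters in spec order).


Mapping each described value to its parameter name:
  'Unit of the input value' -> from_unit = "K"
  'Unit to convert to' -> to_unit = "F"
  'Temperature value' -> value = 292.5
convert_temperature({"value": 292.5, "from_unit": "K", "to_unit": "F"})


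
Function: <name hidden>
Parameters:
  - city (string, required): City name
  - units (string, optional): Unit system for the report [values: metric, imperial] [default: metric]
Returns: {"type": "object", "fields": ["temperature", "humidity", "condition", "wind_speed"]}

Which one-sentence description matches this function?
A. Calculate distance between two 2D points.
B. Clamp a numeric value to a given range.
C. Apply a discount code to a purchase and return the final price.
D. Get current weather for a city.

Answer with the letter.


Parameters city, units and return ["temperature", "humidity", "condition", "wind_speed"] fit: Get current weather for a city.
D


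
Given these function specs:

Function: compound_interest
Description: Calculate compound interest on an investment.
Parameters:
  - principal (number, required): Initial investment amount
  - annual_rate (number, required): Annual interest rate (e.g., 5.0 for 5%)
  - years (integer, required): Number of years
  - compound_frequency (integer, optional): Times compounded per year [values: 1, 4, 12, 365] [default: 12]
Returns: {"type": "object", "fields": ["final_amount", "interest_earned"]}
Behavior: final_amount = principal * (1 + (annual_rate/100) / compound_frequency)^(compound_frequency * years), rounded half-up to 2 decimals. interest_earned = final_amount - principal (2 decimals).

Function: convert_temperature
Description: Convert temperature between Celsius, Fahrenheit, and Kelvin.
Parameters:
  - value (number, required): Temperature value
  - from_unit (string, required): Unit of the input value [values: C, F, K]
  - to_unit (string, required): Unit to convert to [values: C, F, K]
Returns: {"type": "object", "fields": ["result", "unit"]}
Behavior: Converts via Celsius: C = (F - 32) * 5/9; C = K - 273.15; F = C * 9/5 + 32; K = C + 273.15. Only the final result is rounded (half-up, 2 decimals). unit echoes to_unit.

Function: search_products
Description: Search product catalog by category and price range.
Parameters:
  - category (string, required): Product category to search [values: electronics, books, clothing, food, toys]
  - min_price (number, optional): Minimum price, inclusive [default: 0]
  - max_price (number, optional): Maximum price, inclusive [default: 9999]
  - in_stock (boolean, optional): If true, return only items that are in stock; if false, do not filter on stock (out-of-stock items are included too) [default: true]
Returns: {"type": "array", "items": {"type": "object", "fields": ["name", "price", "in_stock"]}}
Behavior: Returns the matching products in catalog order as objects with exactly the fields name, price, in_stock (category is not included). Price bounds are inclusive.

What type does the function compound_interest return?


The compound_interest spec declares Returns: {"type": "object", "fields": ["final_amount", "interest_earned"]}
Type:
object


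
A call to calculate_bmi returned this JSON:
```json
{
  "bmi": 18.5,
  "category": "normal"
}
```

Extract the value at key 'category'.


normal


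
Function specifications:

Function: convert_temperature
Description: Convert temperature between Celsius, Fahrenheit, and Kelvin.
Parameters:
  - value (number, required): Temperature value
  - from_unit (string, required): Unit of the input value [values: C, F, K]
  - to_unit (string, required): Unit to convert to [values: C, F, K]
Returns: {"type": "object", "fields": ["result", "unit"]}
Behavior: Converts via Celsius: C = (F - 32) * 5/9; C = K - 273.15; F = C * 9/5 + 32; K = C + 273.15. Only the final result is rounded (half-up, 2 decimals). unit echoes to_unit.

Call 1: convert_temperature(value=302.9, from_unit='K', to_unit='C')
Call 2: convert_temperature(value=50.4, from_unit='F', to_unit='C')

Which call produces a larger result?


Call 1:
  To C: 302.9 - 273.15 = 29.75
  Target is C: 29.75
  Round to 2 decimals: 29.75
  -> 29.75 C
Call 2:
  To C: (50.4 - 32) * 5/9 = 10.222222
  Target is C: 10.222222
  Round to 2 decimals: 10.22
  -> 10.22 C
Call 1 (29.75 C)


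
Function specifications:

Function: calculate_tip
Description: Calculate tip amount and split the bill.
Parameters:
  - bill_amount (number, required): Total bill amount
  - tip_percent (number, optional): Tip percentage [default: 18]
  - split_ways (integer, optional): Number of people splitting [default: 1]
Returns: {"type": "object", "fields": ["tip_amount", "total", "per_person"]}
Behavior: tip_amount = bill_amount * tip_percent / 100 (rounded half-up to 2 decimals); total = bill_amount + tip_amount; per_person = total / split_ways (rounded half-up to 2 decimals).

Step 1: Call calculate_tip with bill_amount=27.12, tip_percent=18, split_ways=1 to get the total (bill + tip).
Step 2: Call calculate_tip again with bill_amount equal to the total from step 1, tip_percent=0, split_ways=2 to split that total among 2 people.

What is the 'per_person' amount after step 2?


Step 1: calculate_tip(bill_amount=27.12, tip_percent=18, split_ways=1)
  tip_amount = 27.12 * 18/100 = 4.8816 -> 4.88
  total = 27.12 + 4.88 = 32.00
  per_person = 32.00 / 1 = 32 -> 32.00
  -> total = 32.00
Step 2: calculate_tip(bill_amount=32.0, tip_percent=0, split_ways=2)
  tip_amount = 32.0 * 0/100 = 0 -> 0.00
  total = 32.0 + 0.00 = 32.00
  per_person = 32.00 / 2 = 16 -> 16.00
  -> per_person = 16.00
$16.00


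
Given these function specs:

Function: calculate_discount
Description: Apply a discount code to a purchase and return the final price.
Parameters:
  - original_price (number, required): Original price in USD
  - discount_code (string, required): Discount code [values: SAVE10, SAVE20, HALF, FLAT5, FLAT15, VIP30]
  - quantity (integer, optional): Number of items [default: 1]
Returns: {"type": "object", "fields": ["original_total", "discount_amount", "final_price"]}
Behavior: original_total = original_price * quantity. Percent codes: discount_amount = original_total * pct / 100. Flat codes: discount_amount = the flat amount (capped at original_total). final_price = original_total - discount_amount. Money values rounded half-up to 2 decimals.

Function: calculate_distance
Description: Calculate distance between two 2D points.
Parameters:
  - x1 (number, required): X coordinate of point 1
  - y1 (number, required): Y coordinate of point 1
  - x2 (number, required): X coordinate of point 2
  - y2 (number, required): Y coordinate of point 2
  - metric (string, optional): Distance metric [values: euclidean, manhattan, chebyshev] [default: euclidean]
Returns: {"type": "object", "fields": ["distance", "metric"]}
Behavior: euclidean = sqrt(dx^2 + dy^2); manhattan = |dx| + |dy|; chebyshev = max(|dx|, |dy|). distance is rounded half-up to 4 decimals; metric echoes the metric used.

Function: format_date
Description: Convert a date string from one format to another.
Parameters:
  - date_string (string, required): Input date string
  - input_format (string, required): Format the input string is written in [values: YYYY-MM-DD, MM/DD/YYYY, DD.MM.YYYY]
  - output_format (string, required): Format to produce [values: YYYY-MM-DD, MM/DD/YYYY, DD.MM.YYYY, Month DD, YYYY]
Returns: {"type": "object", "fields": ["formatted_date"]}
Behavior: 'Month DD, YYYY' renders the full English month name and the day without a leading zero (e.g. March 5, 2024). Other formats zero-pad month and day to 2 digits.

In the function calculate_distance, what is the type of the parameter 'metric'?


The calculate_distance spec declares:
  - metric (string, optional): Distance metric [values: euclidean, manhattan, chebyshev] [default: euclidean]
Type:
string


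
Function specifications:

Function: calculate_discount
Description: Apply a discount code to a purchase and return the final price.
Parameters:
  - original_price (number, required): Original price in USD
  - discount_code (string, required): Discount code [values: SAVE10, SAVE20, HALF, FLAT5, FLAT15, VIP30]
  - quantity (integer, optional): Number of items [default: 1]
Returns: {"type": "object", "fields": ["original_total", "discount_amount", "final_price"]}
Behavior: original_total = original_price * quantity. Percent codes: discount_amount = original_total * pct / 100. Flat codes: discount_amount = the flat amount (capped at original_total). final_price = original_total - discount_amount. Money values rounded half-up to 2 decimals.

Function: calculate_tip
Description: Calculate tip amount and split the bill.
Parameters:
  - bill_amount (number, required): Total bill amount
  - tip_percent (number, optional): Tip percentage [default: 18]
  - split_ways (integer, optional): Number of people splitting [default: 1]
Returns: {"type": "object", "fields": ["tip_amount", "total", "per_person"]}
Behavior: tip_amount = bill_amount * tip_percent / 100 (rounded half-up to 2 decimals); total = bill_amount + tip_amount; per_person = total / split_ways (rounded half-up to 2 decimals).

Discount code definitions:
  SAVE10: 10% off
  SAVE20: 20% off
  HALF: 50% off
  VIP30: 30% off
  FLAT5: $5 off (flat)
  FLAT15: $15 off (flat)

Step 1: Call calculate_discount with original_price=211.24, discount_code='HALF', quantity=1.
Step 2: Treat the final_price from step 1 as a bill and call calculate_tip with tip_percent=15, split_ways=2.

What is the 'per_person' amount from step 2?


Step 1: calculate_discount(original_price=211.24, discount_code=HALF, quantity=1)
  original_total = 211.24 * 1 = 211.24
  HALF = 50% off: discount_amount = 211.24 * 50/100 = 105.62 -> 105.62
  final_price = 211.24 - 105.62 = 105.62
  -> final_price = 105.62
Step 2: calculate_tip(bill_amount=105.62, tip_percent=15, split_ways=2)
  tip_amount = 105.62 * 15/100 = 15.843 -> 15.84
  total = 105.62 + 15.84 = 121.46
  per_person = 121.46 / 2 = 60.73 -> 60.73
  -> per_person = 60.73
$60.73


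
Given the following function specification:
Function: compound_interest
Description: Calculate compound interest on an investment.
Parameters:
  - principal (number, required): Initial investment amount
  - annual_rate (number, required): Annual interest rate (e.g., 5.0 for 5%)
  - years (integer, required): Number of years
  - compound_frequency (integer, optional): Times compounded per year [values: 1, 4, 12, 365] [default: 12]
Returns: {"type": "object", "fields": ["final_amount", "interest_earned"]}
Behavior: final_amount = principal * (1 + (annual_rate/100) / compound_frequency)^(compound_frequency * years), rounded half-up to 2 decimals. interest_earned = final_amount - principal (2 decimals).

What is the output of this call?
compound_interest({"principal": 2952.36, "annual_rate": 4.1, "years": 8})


Defaults applied: compound_frequency=12
rate per period = 4.1/100/12 = 0.003416666667 (keep full precision); periods = 12 * 8 = 96
(1 + 0.003416666667)^96 = 1.38741311
final_amount = 2952.36 * 1.38741311 = 4096.142963 -> 4096.14
interest_earned = 4096.14 - 2952.36 = 1143.78
Output:
{"final_amount": 4096.14, "interest_earned": 1143.78}


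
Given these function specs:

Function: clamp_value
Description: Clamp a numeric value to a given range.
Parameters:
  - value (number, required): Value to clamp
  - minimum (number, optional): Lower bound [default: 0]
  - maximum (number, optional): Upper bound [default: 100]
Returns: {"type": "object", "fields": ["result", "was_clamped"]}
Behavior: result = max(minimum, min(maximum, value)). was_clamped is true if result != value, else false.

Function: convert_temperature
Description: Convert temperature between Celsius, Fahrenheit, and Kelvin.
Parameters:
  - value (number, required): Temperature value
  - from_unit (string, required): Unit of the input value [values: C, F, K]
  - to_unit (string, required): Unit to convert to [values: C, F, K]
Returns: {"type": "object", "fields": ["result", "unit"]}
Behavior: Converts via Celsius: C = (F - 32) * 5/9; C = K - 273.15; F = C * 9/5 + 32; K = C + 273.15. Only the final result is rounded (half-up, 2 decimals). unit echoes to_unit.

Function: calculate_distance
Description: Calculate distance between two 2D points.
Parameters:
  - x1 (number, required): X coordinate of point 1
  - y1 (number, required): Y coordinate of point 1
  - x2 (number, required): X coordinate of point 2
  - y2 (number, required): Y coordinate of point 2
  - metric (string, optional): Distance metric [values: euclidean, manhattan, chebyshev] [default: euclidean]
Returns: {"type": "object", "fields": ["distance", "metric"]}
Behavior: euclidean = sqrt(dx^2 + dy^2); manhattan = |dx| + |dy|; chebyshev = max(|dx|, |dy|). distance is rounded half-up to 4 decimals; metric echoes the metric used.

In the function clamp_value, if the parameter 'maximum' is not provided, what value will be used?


The clamp_value spec declares:
  - maximum (number, optional): Upper bound [default: 100]
Default:
100


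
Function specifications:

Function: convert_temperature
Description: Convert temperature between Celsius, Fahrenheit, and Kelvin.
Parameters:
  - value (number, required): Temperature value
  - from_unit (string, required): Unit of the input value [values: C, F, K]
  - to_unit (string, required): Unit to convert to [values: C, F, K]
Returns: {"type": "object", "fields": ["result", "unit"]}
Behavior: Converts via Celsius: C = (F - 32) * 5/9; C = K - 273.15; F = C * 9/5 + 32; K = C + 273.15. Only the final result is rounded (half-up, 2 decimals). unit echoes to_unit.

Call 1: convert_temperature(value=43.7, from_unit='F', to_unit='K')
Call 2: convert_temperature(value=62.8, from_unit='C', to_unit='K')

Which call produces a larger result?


Call 1:
  To C: (43.7 - 32) * 5/9 = 6.5
  To K: 6.5 + 273.15 = 279.65
  Round to 2 decimals: 279.65
  -> 279.65 K
Call 2:
  Input already in C: 62.8
  To K: 62.8 + 273.15 = 335.95
  Round to 2 decimals: 335.95
  -> 335.95 K
Call 2 (335.95 K)


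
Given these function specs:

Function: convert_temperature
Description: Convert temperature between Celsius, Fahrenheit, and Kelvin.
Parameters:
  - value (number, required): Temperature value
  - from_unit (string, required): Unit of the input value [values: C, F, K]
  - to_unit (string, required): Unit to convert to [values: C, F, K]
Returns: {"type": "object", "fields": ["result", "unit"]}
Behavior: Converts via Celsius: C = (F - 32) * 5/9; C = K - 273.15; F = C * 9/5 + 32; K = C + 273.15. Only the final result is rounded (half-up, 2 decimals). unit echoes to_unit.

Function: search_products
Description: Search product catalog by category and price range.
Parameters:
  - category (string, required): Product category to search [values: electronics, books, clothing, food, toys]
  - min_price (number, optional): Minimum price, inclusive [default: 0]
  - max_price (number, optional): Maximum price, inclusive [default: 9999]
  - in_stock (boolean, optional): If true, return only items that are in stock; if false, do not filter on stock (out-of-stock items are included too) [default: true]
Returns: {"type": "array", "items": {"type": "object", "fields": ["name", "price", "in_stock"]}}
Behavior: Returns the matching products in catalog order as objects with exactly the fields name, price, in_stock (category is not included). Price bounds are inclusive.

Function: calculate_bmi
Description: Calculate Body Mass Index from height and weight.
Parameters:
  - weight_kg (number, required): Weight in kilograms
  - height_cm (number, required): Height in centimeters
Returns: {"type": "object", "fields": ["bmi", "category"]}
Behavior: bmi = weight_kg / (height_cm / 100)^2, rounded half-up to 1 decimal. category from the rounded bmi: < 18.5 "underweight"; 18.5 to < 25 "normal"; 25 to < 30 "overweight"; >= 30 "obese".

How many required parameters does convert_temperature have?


Parameters of convert_temperature: value (required), from_unit (required), to_unit (required)
Required count:
3


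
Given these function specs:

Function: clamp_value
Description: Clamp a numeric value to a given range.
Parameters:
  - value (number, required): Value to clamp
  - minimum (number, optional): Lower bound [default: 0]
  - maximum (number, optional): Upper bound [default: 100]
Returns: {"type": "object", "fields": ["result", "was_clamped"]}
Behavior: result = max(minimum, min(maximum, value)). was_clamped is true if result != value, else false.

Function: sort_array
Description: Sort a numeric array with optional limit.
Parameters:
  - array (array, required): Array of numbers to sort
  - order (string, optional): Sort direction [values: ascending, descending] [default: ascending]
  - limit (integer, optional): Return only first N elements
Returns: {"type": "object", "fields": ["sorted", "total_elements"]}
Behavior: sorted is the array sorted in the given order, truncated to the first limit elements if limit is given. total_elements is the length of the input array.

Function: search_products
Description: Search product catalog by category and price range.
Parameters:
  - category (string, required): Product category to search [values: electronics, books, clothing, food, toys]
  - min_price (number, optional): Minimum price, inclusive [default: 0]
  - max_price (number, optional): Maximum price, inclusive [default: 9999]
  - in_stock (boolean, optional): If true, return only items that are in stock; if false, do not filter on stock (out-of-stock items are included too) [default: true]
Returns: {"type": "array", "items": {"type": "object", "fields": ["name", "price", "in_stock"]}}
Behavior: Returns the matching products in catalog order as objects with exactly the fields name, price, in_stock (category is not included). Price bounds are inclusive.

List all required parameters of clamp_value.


Parameters of clamp_value and their required/optional flag:
  value: required
  minimum: optional
  maximum: optional
value


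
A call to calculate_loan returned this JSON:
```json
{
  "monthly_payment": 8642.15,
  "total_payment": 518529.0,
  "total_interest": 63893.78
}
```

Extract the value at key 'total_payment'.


518529.0


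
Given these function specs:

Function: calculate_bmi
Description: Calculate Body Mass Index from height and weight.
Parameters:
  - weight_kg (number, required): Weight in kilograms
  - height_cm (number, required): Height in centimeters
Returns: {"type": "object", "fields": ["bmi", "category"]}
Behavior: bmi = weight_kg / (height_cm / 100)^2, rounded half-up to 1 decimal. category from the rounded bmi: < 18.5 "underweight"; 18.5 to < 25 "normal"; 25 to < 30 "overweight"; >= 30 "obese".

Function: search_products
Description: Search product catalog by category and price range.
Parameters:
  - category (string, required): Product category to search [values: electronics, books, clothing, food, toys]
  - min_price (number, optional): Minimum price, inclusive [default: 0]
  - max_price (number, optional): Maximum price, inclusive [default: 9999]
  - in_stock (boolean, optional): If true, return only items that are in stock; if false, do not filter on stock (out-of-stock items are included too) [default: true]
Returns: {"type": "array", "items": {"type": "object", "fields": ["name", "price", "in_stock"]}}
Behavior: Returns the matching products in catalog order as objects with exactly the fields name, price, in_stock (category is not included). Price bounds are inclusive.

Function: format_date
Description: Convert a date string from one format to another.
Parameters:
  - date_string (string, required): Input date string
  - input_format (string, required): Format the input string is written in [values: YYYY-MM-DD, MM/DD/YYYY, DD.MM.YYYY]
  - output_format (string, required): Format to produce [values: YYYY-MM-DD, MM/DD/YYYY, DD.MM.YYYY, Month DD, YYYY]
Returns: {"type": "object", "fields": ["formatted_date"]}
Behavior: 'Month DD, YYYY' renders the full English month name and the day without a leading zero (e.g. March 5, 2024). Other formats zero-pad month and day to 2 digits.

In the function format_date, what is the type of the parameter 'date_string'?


The format_date spec declares:
  - date_string (string, required): Input date string
Type:
string
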